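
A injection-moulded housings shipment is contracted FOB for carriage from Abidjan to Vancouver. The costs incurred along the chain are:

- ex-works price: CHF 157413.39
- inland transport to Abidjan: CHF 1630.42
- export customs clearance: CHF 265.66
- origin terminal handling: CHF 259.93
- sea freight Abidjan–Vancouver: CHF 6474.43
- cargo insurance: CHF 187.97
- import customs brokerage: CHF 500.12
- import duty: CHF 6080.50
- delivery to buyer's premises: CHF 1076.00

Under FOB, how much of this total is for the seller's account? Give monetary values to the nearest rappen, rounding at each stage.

Seller's account: CHF 159569.40

FOB: the seller bears costs until goods are on board at the origin port; the buyer bears freight, insurance and all costs thereafter.
Seller's account: goods 157413.39 + inland to port 1630.42 + export clearance 265.66 + origin terminal 259.93 = 159569.40
Buyer's account: freight 6474.43 + insurance 187.97 + brokerage 500.12 + duty 6080.50 + delivery 1076.00 = 14319.02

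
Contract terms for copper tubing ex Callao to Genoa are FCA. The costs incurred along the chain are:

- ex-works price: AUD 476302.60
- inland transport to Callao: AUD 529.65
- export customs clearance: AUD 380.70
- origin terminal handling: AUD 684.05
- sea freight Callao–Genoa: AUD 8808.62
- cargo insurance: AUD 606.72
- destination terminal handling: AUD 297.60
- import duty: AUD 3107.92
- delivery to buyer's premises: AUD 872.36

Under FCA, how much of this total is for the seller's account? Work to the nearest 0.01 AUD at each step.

FCA: the seller delivers export-cleared goods to the carrier; the buyer bears costs from that point.
Seller's account: goods 476302.60 + inland to port 529.65 + export clearance 380.70 = 477212.95
Buyer's account: origin terminal 684.05 + freight 8808.62 + insurance 606.72 + destination terminal 297.60 + duty 3107.92 + delivery 872.36 = 14377.27

Seller's account: AUD 477212.95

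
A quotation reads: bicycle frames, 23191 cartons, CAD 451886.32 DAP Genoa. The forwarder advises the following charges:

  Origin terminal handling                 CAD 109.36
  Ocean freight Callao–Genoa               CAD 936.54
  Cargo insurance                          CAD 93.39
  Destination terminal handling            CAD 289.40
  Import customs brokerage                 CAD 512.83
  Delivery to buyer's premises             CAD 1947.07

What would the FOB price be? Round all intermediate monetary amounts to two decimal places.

FOB price: CAD 448619.92

Not relevant to the conversion: origin terminal — on the seller under both DAP and FOB; already in the DAP price and stays in the FOB price. brokerage — on the buyer under both terms; not part of either seller's price.
From DAP to FOB, the seller no longer bears: freight, insurance, destination terminal, delivery.
FOB price = 451886.32 − 936.54 − 93.39 − 289.40 − 1947.07 = 448619.92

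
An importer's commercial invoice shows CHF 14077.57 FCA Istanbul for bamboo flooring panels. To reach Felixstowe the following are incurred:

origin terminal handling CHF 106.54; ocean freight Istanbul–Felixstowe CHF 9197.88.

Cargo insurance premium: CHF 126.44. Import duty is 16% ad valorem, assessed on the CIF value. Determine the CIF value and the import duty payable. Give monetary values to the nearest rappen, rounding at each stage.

CIF = FCA price + pre-shipment costs + freight + insurance
CIF = 14077.57 + 106.54 + 9197.88 + 126.44 = 23508.43
Import duty = 23508.43 × 16% = 3761.35

CIF value: CHF 23508.43; import duty: CHF 3761.35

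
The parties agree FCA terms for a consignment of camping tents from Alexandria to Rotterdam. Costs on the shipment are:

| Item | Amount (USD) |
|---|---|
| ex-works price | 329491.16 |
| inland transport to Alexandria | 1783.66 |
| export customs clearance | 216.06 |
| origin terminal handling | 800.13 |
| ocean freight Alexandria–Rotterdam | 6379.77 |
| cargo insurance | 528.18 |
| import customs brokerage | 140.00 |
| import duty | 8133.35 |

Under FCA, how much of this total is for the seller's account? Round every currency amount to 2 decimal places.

FCA: the seller delivers export-cleared goods to the carrier; the buyer bears costs from that point.
Seller's account: goods 329491.16 + inland to port 1783.66 + export clearance 216.06 = 331490.88
Buyer's account: origin terminal 800.13 + freight 6379.77 + insurance 528.18 + brokerage 140.00 + duty 8133.35 = 15981.43

Seller's account: USD 331490.88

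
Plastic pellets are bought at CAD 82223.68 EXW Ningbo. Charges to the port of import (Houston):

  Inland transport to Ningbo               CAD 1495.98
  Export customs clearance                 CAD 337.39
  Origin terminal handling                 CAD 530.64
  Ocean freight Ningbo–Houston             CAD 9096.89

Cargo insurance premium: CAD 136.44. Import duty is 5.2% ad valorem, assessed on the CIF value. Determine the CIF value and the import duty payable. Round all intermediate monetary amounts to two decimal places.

CIF value: CAD 93821.02; import duty: CAD 4878.69

CIF = EXW price + pre-shipment costs + freight + insurance
CIF = 82223.68 + 1495.98 + 337.39 + 530.64 + 9096.89 + 136.44 = 93821.02
Import duty = 93821.02 × 5.2% = 4878.69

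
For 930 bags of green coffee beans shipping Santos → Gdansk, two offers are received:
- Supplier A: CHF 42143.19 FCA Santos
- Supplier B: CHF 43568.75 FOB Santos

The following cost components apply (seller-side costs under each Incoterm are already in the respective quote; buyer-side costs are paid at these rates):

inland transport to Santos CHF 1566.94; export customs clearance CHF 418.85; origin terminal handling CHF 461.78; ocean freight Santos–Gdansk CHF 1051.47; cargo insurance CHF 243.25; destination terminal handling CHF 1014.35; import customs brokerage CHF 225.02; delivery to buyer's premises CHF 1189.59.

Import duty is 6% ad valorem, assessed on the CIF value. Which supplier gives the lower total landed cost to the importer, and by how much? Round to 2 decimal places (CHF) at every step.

Supplier A (FCA):
CIF value = FCA price + origin terminal + freight + insurance = 42143.19 + 461.78 + 1051.47 + 243.25 = 43899.69
Import duty = 43899.69 × 6% = 2633.98
Buyer bears (A): 461.78 + 1051.47 + 243.25 + 1014.35 + 225.02 + 1189.59 = 4185.46
Landed cost (A) = invoice 42143.19 + 4185.46 + duty 2633.98 = 48962.63
Supplier B (FOB):
CIF value = FOB price + freight + insurance = 43568.75 + 1051.47 + 243.25 = 44863.47
Import duty = 44863.47 × 6% = 2691.81
Buyer bears (B): 1051.47 + 243.25 + 1014.35 + 225.02 + 1189.59 = 3723.68
Landed cost (B) = invoice 43568.75 + 3723.68 + duty 2691.81 = 49984.24
Difference = |48962.63 − 49984.24| = 1021.61

Supplier A is cheaper by CHF 1021.61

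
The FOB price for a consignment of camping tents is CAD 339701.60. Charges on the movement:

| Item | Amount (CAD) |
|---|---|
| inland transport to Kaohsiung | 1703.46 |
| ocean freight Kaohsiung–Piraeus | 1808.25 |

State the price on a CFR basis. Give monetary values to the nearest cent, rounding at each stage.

CFR price: CAD 341509.85

Not relevant to the conversion: inland to port — on the seller under both FOB and CFR; already in the FOB price and stays in the CFR price.
From FOB to CFR, the seller additionally bears: freight.
CFR price = 339701.60 + 1808.25 = 341509.85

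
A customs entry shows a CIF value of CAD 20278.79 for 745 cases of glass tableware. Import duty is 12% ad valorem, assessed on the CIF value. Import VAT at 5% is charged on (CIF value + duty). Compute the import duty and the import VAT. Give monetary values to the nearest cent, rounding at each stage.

Import duty: CAD 2433.45; import VAT: CAD 1135.61

Import duty = 20278.79 × 12% = 2433.45
VAT base = CIF + duty = 20278.79 + 2433.45 = 22712.24
Import VAT = 22712.24 × 5% = 1135.61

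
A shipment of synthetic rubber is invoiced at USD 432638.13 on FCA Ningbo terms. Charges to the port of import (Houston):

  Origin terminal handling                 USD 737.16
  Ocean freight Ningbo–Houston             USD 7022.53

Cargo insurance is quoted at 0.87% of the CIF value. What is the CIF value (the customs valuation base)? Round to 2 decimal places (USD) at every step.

CIF value: USD 444262.91

Let C be the CIF value. C = FCA price + pre-shipment costs + freight + 0.87% × C
C − 0.87% × C = 432638.13 + 737.16 + 7022.53
0.9913 × C = 440397.82
C = 440397.82 / 0.9913 = 444262.91
Insurance premium = 0.87% × 444262.91 = 3865.09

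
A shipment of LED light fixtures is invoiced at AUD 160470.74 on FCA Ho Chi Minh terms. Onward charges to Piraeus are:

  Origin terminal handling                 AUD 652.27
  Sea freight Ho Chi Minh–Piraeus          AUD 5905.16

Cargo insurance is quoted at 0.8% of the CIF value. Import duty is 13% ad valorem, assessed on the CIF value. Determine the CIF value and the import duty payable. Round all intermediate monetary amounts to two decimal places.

Let C be the CIF value. C = FCA price + pre-shipment costs + freight + 0.8% × C
C − 0.8% × C = 160470.74 + 652.27 + 5905.16
0.992 × C = 167028.17
C = 167028.17 / 0.992 = 168375.17
Insurance premium = 0.8% × 168375.17 = 1347.00
Import duty = 168375.17 × 13% = 21888.77

CIF value: AUD 168375.17; import duty: AUD 21888.77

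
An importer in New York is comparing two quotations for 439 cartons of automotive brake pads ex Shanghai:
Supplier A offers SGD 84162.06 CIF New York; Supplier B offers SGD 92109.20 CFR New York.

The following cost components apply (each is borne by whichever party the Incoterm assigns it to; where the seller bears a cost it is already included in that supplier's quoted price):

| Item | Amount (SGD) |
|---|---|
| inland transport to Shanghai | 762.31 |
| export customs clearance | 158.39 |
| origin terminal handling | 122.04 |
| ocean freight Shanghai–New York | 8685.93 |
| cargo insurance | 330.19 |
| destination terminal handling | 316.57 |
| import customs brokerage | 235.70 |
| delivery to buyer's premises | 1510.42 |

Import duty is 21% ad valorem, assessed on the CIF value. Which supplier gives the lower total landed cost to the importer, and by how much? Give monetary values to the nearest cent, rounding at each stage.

Supplier A (CIF):
The CIF price already equals the CIF value: 84162.06
Import duty = 84162.06 × 21% = 17674.03
Buyer bears (A): 316.57 + 235.70 + 1510.42 = 2062.69
Landed cost (A) = invoice 84162.06 + 2062.69 + duty 17674.03 = 103898.78
Supplier B (CFR):
CIF value = CFR price + insurance = 92109.20 + 330.19 = 92439.39
Import duty = 92439.39 × 21% = 19412.27
Buyer bears (B): 330.19 + 316.57 + 235.70 + 1510.42 = 2392.88
Landed cost (B) = invoice 92109.20 + 2392.88 + duty 19412.27 = 113914.35
Difference = |103898.78 − 113914.35| = 10015.57

Supplier A is cheaper by SGD 10015.57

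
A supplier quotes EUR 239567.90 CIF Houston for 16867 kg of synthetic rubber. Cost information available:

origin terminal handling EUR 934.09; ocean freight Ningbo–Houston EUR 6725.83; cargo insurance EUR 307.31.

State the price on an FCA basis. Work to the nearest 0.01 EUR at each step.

From CIF to FCA, the seller no longer bears: origin terminal, freight, insurance.
FCA price = 239567.90 − 934.09 − 6725.83 − 307.31 = 231600.67

FCA price: EUR 231600.67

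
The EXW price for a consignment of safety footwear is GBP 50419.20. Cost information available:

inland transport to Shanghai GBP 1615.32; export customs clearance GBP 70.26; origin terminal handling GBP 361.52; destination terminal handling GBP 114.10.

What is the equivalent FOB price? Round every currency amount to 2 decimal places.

Not relevant to the conversion: destination terminal — on the buyer under both terms; not part of either seller's price.
From EXW to FOB, the seller additionally bears: inland to port, export clearance, origin terminal.
FOB price = 50419.20 + 1615.32 + 70.26 + 361.52 = 52466.30

FOB price: GBP 52466.30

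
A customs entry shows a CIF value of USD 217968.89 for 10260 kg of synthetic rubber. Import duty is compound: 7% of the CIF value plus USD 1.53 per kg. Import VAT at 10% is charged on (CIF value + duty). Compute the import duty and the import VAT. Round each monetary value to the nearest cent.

Ad valorem component: 217968.89 × 7% = 15257.82
Specific component: 10260 × 1.53 = 15697.80
Import duty = 15257.82 + 15697.80 = 30955.62
VAT base = CIF + duty = 217968.89 + 30955.62 = 248924.51
Import VAT = 248924.51 × 10% = 24892.45

Import duty: USD 30955.62; import VAT: USD 24892.45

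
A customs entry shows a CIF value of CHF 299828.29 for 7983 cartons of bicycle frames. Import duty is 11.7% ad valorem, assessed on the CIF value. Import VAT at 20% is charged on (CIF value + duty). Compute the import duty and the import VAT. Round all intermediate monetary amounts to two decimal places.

Import duty = 299828.29 × 11.7% = 35079.91
VAT base = CIF + duty = 299828.29 + 35079.91 = 334908.20
Import VAT = 334908.20 × 20% = 66981.64

Import duty: CHF 35079.91; import VAT: CHF 66981.64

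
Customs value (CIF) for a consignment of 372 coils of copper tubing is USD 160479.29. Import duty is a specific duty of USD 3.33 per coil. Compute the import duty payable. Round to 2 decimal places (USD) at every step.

Import duty: USD 1238.76

Import duty = 372 × 3.33 = 1238.76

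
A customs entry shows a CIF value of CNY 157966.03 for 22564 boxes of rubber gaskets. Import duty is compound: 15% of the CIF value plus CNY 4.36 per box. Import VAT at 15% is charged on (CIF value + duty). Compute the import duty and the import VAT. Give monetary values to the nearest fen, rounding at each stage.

Ad valorem component: 157966.03 × 15% = 23694.90
Specific component: 22564 × 4.36 = 98379.04
Import duty = 23694.90 + 98379.04 = 122073.94
VAT base = CIF + duty = 157966.03 + 122073.94 = 280039.97
Import VAT = 280039.97 × 15% = 42006.00

Import duty: CNY 122073.94; import VAT: CNY 42006.00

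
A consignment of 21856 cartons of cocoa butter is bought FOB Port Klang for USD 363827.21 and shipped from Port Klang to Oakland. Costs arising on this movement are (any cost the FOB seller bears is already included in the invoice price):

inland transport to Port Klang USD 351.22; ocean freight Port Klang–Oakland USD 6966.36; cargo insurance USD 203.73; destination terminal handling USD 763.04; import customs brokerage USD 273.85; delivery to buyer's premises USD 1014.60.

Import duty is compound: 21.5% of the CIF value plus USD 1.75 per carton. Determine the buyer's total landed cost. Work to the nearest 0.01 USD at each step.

FOB: the seller bears costs until goods are on board at the origin port; the buyer bears freight, insurance and all costs thereafter.
Already in the invoice (seller's account under FOB): inland to port — exclude.
CIF value = FOB price + freight + insurance = 363827.21 + 6966.36 + 203.73 = 370997.30
Ad valorem component: 370997.30 × 21.5% = 79764.42
Specific component: 21856 × 1.75 = 38248.00
Import duty = 79764.42 + 38248.00 = 118012.42
Buyer bears: freight 6966.36 + insurance 203.73 + destination terminal 763.04 + brokerage 273.85 + delivery 1014.60 + duty 118012.42 = 127234.00
Landed cost = invoice 363827.21 + 127234.00 = 491061.21

Total landed cost: USD 491061.21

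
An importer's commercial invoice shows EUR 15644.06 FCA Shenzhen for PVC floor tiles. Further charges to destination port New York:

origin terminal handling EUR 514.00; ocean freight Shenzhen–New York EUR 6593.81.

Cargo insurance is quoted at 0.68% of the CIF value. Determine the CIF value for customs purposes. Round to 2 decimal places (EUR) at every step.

Let C be the CIF value. C = FCA price + pre-shipment costs + freight + 0.68% × C
C − 0.68% × C = 15644.06 + 514.00 + 6593.81
0.9932 × C = 22751.87
C = 22751.87 / 0.9932 = 22907.64
Insurance premium = 0.68% × 22907.64 = 155.77

CIF value: EUR 22907.64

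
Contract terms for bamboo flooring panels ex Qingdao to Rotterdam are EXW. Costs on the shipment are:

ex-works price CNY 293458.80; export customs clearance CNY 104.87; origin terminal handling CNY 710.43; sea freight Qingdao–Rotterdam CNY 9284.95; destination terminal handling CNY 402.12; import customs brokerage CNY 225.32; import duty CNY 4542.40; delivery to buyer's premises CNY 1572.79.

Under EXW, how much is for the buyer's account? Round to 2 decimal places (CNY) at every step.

Buyer's account: CNY 16842.88

EXW: the seller makes goods available at their premises; the buyer bears all onward costs.
Seller's account: goods 293458.80 = 293458.80
Buyer's account: export clearance 104.87 + origin terminal 710.43 + freight 9284.95 + destination terminal 402.12 + brokerage 225.32 + duty 4542.40 + delivery 1572.79 = 16842.88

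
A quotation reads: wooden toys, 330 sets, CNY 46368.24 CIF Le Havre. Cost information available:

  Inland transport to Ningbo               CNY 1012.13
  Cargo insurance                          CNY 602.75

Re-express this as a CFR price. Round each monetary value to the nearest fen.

CFR price: CNY 45765.49

Not relevant to the conversion: inland to port — on the seller under both CIF and CFR; already in the CIF price and stays in the CFR price.
From CIF to CFR, the seller no longer bears: insurance.
CFR price = 46368.24 − 602.75 = 45765.49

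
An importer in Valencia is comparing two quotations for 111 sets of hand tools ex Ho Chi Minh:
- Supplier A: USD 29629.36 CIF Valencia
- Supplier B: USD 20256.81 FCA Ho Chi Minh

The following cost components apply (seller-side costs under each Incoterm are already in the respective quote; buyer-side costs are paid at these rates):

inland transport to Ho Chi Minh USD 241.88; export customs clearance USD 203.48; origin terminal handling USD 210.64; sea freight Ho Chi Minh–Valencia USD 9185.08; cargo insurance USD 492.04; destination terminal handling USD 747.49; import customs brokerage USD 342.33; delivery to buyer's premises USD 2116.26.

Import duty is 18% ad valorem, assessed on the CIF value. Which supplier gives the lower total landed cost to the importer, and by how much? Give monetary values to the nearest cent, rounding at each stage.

Supplier A (CIF):
The CIF price already equals the CIF value: 29629.36
Import duty = 29629.36 × 18% = 5333.28
Buyer bears (A): 747.49 + 342.33 + 2116.26 = 3206.08
Landed cost (A) = invoice 29629.36 + 3206.08 + duty 5333.28 = 38168.72
Supplier B (FCA):
CIF value = FCA price + origin terminal + freight + insurance = 20256.81 + 210.64 + 9185.08 + 492.04 = 30144.57
Import duty = 30144.57 × 18% = 5426.02
Buyer bears (B): 210.64 + 9185.08 + 492.04 + 747.49 + 342.33 + 2116.26 = 13093.84
Landed cost (B) = invoice 20256.81 + 13093.84 + duty 5426.02 = 38776.67
Difference = |38168.72 − 38776.67| = 607.95

Supplier A is cheaper by USD 607.95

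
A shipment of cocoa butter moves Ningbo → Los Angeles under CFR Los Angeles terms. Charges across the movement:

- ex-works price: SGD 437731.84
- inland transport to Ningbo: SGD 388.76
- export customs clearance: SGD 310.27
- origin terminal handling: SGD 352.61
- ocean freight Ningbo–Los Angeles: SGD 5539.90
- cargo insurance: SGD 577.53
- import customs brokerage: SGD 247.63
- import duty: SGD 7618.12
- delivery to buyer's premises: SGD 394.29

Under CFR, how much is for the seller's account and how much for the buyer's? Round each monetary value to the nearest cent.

Seller: SGD 444323.38; buyer: SGD 8837.57

CFR: the seller pays costs through ocean freight to the destination port, but not insurance.
Seller's account: goods 437731.84 + inland to port 388.76 + export clearance 310.27 + origin terminal 352.61 + freight 5539.90 = 444323.38
Buyer's account: insurance 577.53 + brokerage 247.63 + duty 7618.12 + delivery 394.29 = 8837.57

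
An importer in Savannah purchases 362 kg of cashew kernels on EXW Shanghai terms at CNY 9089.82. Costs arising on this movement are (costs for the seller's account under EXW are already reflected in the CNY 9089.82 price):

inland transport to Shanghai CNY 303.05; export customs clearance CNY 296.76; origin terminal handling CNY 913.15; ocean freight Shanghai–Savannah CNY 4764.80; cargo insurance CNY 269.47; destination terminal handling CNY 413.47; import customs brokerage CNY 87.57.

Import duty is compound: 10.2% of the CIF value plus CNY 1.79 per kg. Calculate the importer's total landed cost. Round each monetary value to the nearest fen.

EXW: the seller makes goods available at their premises; the buyer bears all onward costs.
CIF value = EXW price + inland to port + export clearance + origin terminal + freight + insurance = 9089.82 + 303.05 + 296.76 + 913.15 + 4764.80 + 269.47 = 15637.05
Ad valorem component: 15637.05 × 10.2% = 1594.98
Specific component: 362 × 1.79 = 647.98
Import duty = 1594.98 + 647.98 = 2242.96
Buyer bears: inland to port 303.05 + export clearance 296.76 + origin terminal 913.15 + freight 4764.80 + insurance 269.47 + destination terminal 413.47 + brokerage 87.57 + duty 2242.96 = 9291.23
Landed cost = invoice 9089.82 + 9291.23 = 18381.05

Total landed cost: CNY 18381.05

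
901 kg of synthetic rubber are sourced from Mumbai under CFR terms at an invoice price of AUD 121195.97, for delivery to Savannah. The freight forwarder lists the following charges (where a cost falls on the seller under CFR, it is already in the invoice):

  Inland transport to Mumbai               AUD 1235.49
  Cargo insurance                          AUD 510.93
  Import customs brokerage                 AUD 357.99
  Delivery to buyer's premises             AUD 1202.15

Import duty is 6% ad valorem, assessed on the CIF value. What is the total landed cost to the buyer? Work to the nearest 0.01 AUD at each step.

CFR: the seller pays costs through ocean freight to the destination port, but not insurance.
Already in the invoice (seller's account under CFR): inland to port — exclude.
CIF value = CFR price + insurance = 121195.97 + 510.93 = 121706.90
Import duty = 121706.90 × 6% = 7302.41
Buyer bears: insurance 510.93 + brokerage 357.99 + delivery 1202.15 + duty 7302.41 = 9373.48
Landed cost = invoice 121195.97 + 9373.48 = 130569.45

Total landed cost: AUD 130569.45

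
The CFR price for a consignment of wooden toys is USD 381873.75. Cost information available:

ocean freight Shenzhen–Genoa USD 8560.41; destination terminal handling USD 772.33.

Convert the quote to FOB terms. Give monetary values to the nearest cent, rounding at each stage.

FOB price: USD 373313.34

Not relevant to the conversion: destination terminal — on the buyer under both terms; not part of either seller's price.
From CFR to FOB, the seller no longer bears: freight.
FOB price = 381873.75 − 8560.41 = 373313.34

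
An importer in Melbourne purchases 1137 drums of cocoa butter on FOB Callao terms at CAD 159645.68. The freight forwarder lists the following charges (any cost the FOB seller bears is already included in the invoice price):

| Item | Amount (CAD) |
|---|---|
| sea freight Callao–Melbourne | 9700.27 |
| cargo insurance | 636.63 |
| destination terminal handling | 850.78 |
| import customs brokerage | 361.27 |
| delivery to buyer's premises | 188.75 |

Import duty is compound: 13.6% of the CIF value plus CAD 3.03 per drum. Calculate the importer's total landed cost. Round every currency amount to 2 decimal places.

FOB: the seller bears costs until goods are on board at the origin port; the buyer bears freight, insurance and all costs thereafter.
CIF value = FOB price + freight + insurance = 159645.68 + 9700.27 + 636.63 = 169982.58
Ad valorem component: 169982.58 × 13.6% = 23117.63
Specific component: 1137 × 3.03 = 3445.11
Import duty = 23117.63 + 3445.11 = 26562.74
Buyer bears: freight 9700.27 + insurance 636.63 + destination terminal 850.78 + brokerage 361.27 + delivery 188.75 + duty 26562.74 = 38300.44
Landed cost = invoice 159645.68 + 38300.44 = 197946.12

Total landed cost: CAD 197946.12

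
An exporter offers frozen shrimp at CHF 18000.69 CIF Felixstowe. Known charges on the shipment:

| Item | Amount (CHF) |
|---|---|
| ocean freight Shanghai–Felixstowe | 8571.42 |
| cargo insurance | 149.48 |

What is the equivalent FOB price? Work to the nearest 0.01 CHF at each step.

From CIF to FOB, the seller no longer bears: freight, insurance.
FOB price = 18000.69 − 8571.42 − 149.48 = 9279.79

FOB price: CHF 9279.79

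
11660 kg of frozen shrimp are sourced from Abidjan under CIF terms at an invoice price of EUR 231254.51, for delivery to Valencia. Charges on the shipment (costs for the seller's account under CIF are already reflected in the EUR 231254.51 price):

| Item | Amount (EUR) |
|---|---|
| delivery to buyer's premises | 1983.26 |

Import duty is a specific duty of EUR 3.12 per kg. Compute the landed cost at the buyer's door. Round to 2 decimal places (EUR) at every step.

CIF: the seller pays costs through ocean freight and marine insurance to the destination port.
The CIF price already equals the CIF value: 231254.51
Import duty = 11660 × 3.12 = 36379.20
Buyer bears: delivery 1983.26 + duty 36379.20 = 38362.46
Landed cost = invoice 231254.51 + 38362.46 = 269616.97

Total landed cost: EUR 269616.97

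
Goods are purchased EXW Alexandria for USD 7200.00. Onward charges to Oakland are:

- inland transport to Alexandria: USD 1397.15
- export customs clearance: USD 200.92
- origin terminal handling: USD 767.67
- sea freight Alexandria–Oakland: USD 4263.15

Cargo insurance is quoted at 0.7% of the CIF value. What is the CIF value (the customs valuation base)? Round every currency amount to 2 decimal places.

Let C be the CIF value. C = EXW price + pre-shipment costs + freight + 0.7% × C
C − 0.7% × C = 7200.00 + 1397.15 + 200.92 + 767.67 + 4263.15
0.993 × C = 13828.89
C = 13828.89 / 0.993 = 13926.37
Insurance premium = 0.7% × 13926.37 = 97.48

CIF value: USD 13926.37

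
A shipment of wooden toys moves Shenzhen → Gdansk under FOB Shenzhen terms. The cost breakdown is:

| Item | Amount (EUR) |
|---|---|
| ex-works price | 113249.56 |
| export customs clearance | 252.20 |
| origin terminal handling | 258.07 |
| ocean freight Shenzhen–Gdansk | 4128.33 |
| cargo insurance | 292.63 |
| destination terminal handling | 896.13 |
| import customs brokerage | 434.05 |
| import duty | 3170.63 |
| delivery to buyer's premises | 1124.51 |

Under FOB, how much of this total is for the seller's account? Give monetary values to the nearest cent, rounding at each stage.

Seller's account: EUR 113759.83

FOB: the seller bears costs until goods are on board at the origin port; the buyer bears freight, insurance and all costs thereafter.
Seller's account: goods 113249.56 + export clearance 252.20 + origin terminal 258.07 = 113759.83
Buyer's account: freight 4128.33 + insurance 292.63 + destination terminal 896.13 + brokerage 434.05 + duty 3170.63 + delivery 1124.51 = 10046.28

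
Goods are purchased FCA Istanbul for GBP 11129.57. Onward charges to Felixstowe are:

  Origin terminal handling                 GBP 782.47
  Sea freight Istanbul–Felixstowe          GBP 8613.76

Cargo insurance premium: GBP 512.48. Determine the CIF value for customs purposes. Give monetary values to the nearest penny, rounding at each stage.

CIF value: GBP 21038.28

CIF = FCA price + pre-shipment costs + freight + insurance
CIF = 11129.57 + 782.47 + 8613.76 + 512.48 = 21038.28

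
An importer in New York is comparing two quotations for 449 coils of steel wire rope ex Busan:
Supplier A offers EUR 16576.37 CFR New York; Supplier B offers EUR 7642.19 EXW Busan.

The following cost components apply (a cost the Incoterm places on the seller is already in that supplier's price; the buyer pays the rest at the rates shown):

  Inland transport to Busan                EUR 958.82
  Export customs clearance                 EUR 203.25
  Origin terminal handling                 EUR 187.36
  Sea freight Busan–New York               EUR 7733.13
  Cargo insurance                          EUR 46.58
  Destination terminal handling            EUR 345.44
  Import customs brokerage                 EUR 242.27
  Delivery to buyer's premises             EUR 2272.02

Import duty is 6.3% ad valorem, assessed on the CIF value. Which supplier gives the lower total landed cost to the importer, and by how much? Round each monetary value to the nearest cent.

Supplier A is cheaper by EUR 157.72

Supplier A (CFR):
CIF value = CFR price + insurance = 16576.37 + 46.58 = 16622.95
Import duty = 16622.95 × 6.3% = 1047.25
Buyer bears (A): 46.58 + 345.44 + 242.27 + 2272.02 = 2906.31
Landed cost (A) = invoice 16576.37 + 2906.31 + duty 1047.25 = 20529.93
Supplier B (EXW):
CIF value = EXW price + inland to port + export clearance + origin terminal + freight + insurance = 7642.19 + 958.82 + 203.25 + 187.36 + 7733.13 + 46.58 = 16771.33
Import duty = 16771.33 × 6.3% = 1056.59
Buyer bears (B): 958.82 + 203.25 + 187.36 + 7733.13 + 46.58 + 345.44 + 242.27 + 2272.02 = 11988.87
Landed cost (B) = invoice 7642.19 + 11988.87 + duty 1056.59 = 20687.65
Difference = |20529.93 − 20687.65| = 157.72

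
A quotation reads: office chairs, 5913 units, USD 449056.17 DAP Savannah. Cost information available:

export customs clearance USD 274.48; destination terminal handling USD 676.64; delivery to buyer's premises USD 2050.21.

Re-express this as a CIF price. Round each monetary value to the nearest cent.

CIF price: USD 446329.32

Not relevant to the conversion: export clearance — on the seller under both DAP and CIF; already in the DAP price and stays in the CIF price.
From DAP to CIF, the seller no longer bears: destination terminal, delivery.
CIF price = 449056.17 − 676.64 − 2050.21 = 446329.32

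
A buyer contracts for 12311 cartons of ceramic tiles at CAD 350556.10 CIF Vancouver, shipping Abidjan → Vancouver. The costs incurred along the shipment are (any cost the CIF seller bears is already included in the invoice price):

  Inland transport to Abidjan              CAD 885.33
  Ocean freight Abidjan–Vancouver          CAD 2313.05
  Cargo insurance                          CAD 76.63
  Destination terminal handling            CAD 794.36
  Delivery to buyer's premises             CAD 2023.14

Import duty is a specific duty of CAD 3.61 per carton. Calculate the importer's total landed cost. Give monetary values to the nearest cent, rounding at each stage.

CIF: the seller pays costs through ocean freight and marine insurance to the destination port.
Already in the invoice (seller's account under CIF): inland to port, freight, insurance — exclude.
The CIF price already equals the CIF value: 350556.10
Import duty = 12311 × 3.61 = 44442.71
Buyer bears: destination terminal 794.36 + delivery 2023.14 + duty 44442.71 = 47260.21
Landed cost = invoice 350556.10 + 47260.21 = 397816.31

Total landed cost: CAD 397816.31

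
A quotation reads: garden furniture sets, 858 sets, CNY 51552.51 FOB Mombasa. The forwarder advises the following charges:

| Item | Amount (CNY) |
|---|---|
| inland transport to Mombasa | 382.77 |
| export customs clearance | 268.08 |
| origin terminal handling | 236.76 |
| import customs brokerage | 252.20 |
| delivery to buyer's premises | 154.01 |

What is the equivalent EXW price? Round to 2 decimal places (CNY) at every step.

Not relevant to the conversion: brokerage, delivery — on the buyer under both terms; not part of either seller's price.
From FOB to EXW, the seller no longer bears: inland to port, export clearance, origin terminal.
EXW price = 51552.51 − 382.77 − 268.08 − 236.76 = 50664.90

EXW price: CNY 50664.90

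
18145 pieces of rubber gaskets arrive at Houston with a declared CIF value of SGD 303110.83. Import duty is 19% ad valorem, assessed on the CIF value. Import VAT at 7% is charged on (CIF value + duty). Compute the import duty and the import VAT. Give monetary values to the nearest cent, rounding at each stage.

Import duty: SGD 57591.06; import VAT: SGD 25249.13

Import duty = 303110.83 × 19% = 57591.06
VAT base = CIF + duty = 303110.83 + 57591.06 = 360701.89
Import VAT = 360701.89 × 7% = 25249.13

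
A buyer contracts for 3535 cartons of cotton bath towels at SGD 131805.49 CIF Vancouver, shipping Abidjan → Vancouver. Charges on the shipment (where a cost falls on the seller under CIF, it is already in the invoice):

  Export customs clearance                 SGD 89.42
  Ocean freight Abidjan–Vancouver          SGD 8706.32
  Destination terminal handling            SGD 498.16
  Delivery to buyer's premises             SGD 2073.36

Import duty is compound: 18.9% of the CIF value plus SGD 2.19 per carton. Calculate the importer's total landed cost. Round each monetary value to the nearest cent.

Total landed cost: SGD 167029.90

CIF: the seller pays costs through ocean freight and marine insurance to the destination port.
Already in the invoice (seller's account under CIF): export clearance, freight — exclude.
The CIF price already equals the CIF value: 131805.49
Ad valorem component: 131805.49 × 18.9% = 24911.24
Specific component: 3535 × 2.19 = 7741.65
Import duty = 24911.24 + 7741.65 = 32652.89
Buyer bears: destination terminal 498.16 + delivery 2073.36 + duty 32652.89 = 35224.41
Landed cost = invoice 131805.49 + 35224.41 = 167029.90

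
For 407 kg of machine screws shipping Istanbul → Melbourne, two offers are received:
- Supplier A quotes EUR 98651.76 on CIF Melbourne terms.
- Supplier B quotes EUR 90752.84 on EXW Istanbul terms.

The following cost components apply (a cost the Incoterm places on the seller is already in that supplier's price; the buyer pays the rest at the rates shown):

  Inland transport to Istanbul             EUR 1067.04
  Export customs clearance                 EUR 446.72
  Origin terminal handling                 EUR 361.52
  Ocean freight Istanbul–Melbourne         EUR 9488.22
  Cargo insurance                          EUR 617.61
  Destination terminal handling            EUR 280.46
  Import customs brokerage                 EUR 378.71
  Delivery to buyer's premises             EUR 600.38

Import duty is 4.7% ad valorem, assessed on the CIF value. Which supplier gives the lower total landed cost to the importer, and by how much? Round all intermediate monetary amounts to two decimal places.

Supplier A (CIF):
The CIF price already equals the CIF value: 98651.76
Import duty = 98651.76 × 4.7% = 4636.63
Buyer bears (A): 280.46 + 378.71 + 600.38 = 1259.55
Landed cost (A) = invoice 98651.76 + 1259.55 + duty 4636.63 = 104547.94
Supplier B (EXW):
CIF value = EXW price + inland to port + export clearance + origin terminal + freight + insurance = 90752.84 + 1067.04 + 446.72 + 361.52 + 9488.22 + 617.61 = 102733.95
Import duty = 102733.95 × 4.7% = 4828.50
Buyer bears (B): 1067.04 + 446.72 + 361.52 + 9488.22 + 617.61 + 280.46 + 378.71 + 600.38 = 13240.66
Landed cost (B) = invoice 90752.84 + 13240.66 + duty 4828.50 = 108822.00
Difference = |104547.94 − 108822.00| = 4274.06

Supplier A is cheaper by EUR 4274.06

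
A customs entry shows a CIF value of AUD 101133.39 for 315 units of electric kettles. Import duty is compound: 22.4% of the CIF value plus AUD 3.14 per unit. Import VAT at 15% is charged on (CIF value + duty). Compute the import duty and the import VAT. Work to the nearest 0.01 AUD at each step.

Ad valorem component: 101133.39 × 22.4% = 22653.88
Specific component: 315 × 3.14 = 989.10
Import duty = 22653.88 + 989.10 = 23642.98
VAT base = CIF + duty = 101133.39 + 23642.98 = 124776.37
Import VAT = 124776.37 × 15% = 18716.46

Import duty: AUD 23642.98; import VAT: AUD 18716.46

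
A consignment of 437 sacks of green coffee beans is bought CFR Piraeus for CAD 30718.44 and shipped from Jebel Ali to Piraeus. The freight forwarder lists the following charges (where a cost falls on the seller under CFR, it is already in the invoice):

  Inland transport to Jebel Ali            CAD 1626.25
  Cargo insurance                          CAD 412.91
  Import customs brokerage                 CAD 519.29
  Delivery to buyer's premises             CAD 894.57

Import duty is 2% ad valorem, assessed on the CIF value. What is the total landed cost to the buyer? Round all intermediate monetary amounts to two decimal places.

Total landed cost: CAD 33167.84

CFR: the seller pays costs through ocean freight to the destination port, but not insurance.
Already in the invoice (seller's account under CFR): inland to port — exclude.
CIF value = CFR price + insurance = 30718.44 + 412.91 = 31131.35
Import duty = 31131.35 × 2% = 622.63
Buyer bears: insurance 412.91 + brokerage 519.29 + delivery 894.57 + duty 622.63 = 2449.40
Landed cost = invoice 30718.44 + 2449.40 = 33167.84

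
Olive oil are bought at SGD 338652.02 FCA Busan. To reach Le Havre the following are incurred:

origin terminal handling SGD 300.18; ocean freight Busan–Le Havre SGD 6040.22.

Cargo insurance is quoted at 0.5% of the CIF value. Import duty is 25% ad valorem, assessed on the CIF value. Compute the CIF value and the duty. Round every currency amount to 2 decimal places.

Let C be the CIF value. C = FCA price + pre-shipment costs + freight + 0.5% × C
C − 0.5% × C = 338652.02 + 300.18 + 6040.22
0.995 × C = 344992.42
C = 344992.42 / 0.995 = 346726.05
Insurance premium = 0.5% × 346726.05 = 1733.63
Import duty = 346726.05 × 25% = 86681.51

CIF value: SGD 346726.05; import duty: SGD 86681.51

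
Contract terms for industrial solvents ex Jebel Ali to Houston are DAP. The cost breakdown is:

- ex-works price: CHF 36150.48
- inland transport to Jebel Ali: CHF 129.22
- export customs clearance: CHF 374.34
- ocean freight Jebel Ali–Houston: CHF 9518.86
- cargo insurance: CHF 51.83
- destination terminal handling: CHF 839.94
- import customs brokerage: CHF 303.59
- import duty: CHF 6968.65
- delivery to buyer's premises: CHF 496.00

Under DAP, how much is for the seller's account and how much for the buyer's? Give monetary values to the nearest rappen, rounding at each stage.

Seller: CHF 47560.67; buyer: CHF 7272.24

DAP: the seller bears all costs to the named destination except import duty and clearance.
Seller's account: goods 36150.48 + inland to port 129.22 + export clearance 374.34 + freight 9518.86 + insurance 51.83 + destination terminal 839.94 + delivery 496.00 = 47560.67
Buyer's account: brokerage 303.59 + duty 6968.65 = 7272.24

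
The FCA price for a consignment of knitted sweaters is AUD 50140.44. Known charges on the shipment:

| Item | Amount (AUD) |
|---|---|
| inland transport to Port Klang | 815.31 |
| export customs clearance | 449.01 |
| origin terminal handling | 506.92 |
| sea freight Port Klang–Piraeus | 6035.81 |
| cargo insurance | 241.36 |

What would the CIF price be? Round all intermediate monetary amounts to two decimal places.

CIF price: AUD 56924.53

Not relevant to the conversion: inland to port, export clearance — on the seller under both FCA and CIF; already in the FCA price and stays in the CIF price.
From FCA to CIF, the seller additionally bears: origin terminal, freight, insurance.
CIF price = 50140.44 + 506.92 + 6035.81 + 241.36 = 56924.53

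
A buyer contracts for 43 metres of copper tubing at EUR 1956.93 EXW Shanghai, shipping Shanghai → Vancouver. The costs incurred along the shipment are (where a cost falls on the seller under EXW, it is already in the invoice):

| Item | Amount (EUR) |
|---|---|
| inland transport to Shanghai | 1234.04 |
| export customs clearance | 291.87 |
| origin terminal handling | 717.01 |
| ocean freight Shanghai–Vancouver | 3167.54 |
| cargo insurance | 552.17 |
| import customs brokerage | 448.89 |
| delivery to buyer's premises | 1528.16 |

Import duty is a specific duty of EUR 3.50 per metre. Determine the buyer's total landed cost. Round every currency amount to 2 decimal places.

Total landed cost: EUR 10047.11

EXW: the seller makes goods available at their premises; the buyer bears all onward costs.
CIF value = EXW price + inland to port + export clearance + origin terminal + freight + insurance = 1956.93 + 1234.04 + 291.87 + 717.01 + 3167.54 + 552.17 = 7919.56
Import duty = 43 × 3.50 = 150.50
Buyer bears: inland to port 1234.04 + export clearance 291.87 + origin terminal 717.01 + freight 3167.54 + insurance 552.17 + brokerage 448.89 + delivery 1528.16 + duty 150.50 = 8090.18
Landed cost = invoice 1956.93 + 8090.18 = 10047.11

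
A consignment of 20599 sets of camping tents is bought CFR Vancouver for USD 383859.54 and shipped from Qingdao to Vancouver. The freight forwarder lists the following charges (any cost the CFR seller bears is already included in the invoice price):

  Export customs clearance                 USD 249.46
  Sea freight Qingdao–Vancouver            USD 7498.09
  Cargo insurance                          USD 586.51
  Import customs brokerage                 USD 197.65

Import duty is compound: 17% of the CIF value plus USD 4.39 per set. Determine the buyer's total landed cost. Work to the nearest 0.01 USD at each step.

Total landed cost: USD 540429.14

CFR: the seller pays costs through ocean freight to the destination port, but not insurance.
Already in the invoice (seller's account under CFR): export clearance, freight — exclude.
CIF value = CFR price + insurance = 383859.54 + 586.51 = 384446.05
Ad valorem component: 384446.05 × 17% = 65355.83
Specific component: 20599 × 4.39 = 90429.61
Import duty = 65355.83 + 90429.61 = 155785.44
Buyer bears: insurance 586.51 + brokerage 197.65 + duty 155785.44 = 156569.60
Landed cost = invoice 383859.54 + 156569.60 = 540429.14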